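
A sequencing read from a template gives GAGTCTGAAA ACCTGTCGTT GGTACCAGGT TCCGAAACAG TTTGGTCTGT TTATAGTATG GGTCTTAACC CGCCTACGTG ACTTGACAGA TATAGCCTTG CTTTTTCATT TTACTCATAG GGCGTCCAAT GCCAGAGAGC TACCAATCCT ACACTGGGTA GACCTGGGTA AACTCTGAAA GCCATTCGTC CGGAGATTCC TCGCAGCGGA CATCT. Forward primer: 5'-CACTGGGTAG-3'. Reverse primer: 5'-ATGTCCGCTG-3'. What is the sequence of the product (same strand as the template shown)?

The forward primer matches the template at positions 152–161.
The reverse primer's reverse complement is CAGCGGACAT, which matches the template at positions 204–213.
The product is the template from position 152 through 213 (62 bp).

5'-CACTGGGTAGACCTGGGTAAACTCTGAAAGCCATTCGTCCGGAGATTCCTCGCAGCGGACAT-3'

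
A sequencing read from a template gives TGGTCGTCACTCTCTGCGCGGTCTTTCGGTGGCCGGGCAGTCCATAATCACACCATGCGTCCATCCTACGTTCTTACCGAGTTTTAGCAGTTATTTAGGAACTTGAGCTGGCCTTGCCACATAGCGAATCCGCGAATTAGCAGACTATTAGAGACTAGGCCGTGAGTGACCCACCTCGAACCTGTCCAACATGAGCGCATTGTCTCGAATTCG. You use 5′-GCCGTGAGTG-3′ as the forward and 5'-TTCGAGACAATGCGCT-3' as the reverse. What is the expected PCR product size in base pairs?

51 bp

Scanning the template, GCCGTGAGTG occurs at positions 159–168; this primer anneals to the bottom strand there with its 3' end pointing downstream.
The reverse primer's reverse complement is AGCGCATTGTCTCGAA, which matches the template at positions 194–209.
The product runs from position 159 to position 209, so its length is 209 − 159 + 1 = 51 bp.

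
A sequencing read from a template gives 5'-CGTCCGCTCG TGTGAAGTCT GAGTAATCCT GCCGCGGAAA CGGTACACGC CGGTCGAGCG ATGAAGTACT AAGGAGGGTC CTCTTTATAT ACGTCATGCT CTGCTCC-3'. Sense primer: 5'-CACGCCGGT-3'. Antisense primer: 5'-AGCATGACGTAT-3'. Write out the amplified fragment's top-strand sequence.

The forward primer matches the template at positions 46–54.
Taking the reverse complement of AGCATGACGTAT gives ATACGTCATGCT, found at positions 89–100 on the template; the primer anneals here to the top strand with its 3' end pointing upstream.
The product is the template from position 46 through 100 (55 bp).

5'-CACGCCGGTCGAGCGATGAAGTACTAAGGAGGGTCCTCTTTATATACGTCATGCT-3'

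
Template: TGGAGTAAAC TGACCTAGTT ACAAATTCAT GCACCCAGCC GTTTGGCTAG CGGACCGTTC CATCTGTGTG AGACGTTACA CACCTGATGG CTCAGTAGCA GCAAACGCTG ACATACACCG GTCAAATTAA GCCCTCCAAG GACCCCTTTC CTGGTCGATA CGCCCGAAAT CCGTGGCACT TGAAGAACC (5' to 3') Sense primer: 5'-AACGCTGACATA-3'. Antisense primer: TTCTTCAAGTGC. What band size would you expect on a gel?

84 bp

Scanning the template, AACGCTGACATA occurs at positions 104–115; this primer anneals to the bottom strand there with its 3' end pointing downstream.
Taking the reverse complement of TTCTTCAAGTGC gives GCACTTGAAGAA, found at positions 176–187 on the template; the primer anneals here to the top strand with its 3' end pointing upstream.
Amplicon spans positions 104–187: 84 bp.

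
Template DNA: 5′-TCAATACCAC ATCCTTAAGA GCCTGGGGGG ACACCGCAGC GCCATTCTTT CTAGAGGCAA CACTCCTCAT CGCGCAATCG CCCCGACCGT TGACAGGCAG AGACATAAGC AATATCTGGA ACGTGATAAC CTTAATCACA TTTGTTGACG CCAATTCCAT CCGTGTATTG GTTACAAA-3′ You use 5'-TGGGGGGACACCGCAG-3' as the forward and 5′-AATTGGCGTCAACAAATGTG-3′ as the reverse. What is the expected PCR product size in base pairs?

133 bp

Forward primer TGGGGGGACACCGCAG is found on the top strand at positions 24–39.
The reverse primer's reverse complement is CACATTTGTTGACGCCAATT, which matches the template at positions 137–156.
The product runs from position 24 to position 156, so its length is 156 − 24 + 1 = 133 bp.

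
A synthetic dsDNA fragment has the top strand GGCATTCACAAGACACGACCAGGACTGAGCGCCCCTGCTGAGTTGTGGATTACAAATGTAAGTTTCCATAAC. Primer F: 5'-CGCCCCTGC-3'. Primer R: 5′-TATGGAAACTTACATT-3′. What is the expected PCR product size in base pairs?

41 bp

Forward primer CGCCCCTGC is found on the top strand at positions 30–38.
The reverse primer's reverse complement is AATGTAAGTTTCCATA, which matches the template at positions 55–70.
The product runs from position 30 to position 70, so its length is 70 − 30 + 1 = 41 bp.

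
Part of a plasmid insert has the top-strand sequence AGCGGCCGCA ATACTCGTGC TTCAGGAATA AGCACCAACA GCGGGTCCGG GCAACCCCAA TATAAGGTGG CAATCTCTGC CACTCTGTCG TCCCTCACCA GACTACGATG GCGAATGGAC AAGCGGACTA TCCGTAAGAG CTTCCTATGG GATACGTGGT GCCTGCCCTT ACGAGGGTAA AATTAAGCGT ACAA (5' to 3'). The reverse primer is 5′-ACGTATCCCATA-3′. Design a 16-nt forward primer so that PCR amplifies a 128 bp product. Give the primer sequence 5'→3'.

The reverse primer's reverse complement TATGGGATACGT matches the template at positions 146–157, so the product ends at position 157.
A 128 bp product then starts at position 157 − 128 + 1 = 30.
The forward primer is identical to the top strand there: AAGCACCAACAGCGGG.

5'-AAGCACCAACAGCGGG-3'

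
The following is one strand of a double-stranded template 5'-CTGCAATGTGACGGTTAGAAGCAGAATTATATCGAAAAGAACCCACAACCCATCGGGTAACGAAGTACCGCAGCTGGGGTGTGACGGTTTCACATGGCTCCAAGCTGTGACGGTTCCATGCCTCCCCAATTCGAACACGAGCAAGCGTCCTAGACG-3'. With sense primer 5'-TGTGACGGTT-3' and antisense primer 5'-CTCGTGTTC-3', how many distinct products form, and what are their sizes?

Three products: 135 bp, 62 bp, 36 bp

The forward primer TGTGACGGTT matches the top strand at positions 7–16, 80–89, 106–115.
The reverse primer's reverse complement is GAACACGAG, matching at positions 133–141.
Each forward site pairs with the reverse site to give a product ending at position 141: sizes 135, 62, 36 bp.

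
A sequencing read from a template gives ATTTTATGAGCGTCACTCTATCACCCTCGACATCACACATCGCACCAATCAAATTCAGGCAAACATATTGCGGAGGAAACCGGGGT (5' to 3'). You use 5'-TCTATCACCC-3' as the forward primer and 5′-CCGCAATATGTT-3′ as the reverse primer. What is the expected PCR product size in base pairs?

57 bp

Scanning the template, TCTATCACCC occurs at positions 17–26; this primer anneals to the bottom strand there with its 3' end pointing downstream.
Reverse complement of the reverse primer: AACATATTGCGG. This occurs on the top strand at positions 62–73.
Amplicon spans positions 17–73: 57 bp.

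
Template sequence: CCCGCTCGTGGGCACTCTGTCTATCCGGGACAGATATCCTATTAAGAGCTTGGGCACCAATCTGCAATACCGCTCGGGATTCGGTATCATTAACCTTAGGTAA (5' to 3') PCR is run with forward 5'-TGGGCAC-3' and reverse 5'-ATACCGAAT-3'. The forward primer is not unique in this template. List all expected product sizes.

The forward primer TGGGCAC matches the top strand at positions 9–15, 51–57.
The reverse primer's reverse complement is ATTCGGTAT, matching at positions 79–87.
Each forward site pairs with the reverse site to give a product ending at position 87: sizes 79, 37 bp.

79 bp, 37 bp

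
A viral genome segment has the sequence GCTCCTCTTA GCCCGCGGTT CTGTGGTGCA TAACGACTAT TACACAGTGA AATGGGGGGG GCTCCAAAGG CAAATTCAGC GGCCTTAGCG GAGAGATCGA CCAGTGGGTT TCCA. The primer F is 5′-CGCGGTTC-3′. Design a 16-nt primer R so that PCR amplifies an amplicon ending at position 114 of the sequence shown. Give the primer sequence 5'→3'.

5'-TGGAAACCCACTGGTC-3'

The forward primer binds at positions 14–21; the product's 3' end on the top strand is position 114.
The reverse primer anneals to the top strand over positions 99–114, i.e. to GACCAGTGGGTTTCCA.
Its sequence written 5'→3' is the reverse complement: TGGAAACCCACTGGTC.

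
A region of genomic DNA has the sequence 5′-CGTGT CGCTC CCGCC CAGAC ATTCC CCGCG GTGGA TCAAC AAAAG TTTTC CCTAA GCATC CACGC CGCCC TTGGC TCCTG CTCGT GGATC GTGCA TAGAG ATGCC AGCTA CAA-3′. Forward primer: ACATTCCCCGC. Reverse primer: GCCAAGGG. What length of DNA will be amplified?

57 bp

Scanning the template, ACATTCCCCGC occurs at positions 19–29; this primer anneals to the bottom strand there with its 3' end pointing downstream.
The reverse primer's reverse complement is CCCTTGGC, which matches the template at positions 68–75.
The product runs from position 19 to position 75, so its length is 75 − 19 + 1 = 57 bp.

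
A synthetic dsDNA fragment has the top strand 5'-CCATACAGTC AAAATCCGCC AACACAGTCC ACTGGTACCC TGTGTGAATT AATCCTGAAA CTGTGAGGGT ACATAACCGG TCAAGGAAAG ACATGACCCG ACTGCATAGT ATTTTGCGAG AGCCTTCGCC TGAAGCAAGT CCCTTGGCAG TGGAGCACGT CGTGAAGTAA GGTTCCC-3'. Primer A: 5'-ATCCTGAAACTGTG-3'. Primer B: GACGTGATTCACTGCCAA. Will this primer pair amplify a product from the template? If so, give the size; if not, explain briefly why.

Primer B (GACGTGATTCACTGCCAA) does not match the top strand, and its reverse complement TTGGCAGTGAATCACGTC does not match either.
With no annealing site for primer B, no amplification occurs.

No product — primer B has no binding site in the template.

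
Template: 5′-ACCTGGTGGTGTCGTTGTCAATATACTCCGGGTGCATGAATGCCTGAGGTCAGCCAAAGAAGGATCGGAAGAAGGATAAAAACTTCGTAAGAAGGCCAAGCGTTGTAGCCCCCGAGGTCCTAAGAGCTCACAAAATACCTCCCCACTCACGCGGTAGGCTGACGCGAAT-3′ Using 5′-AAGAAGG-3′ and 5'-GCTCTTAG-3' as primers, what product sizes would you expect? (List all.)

The forward primer AAGAAGG matches the top strand at positions 57–63, 69–75, 89–95.
The reverse primer's reverse complement is CTAAGAGC, matching at positions 120–127.
Each forward site pairs with the reverse site to give a product ending at position 127: sizes 71, 59, 39 bp.

71 bp, 59 bp, 39 bp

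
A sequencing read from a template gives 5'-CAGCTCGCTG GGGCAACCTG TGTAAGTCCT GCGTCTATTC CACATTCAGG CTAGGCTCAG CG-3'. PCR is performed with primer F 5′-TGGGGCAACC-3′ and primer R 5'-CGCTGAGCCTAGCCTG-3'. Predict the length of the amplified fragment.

Forward primer TGGGGCAACC is found on the top strand at positions 9–18.
Taking the reverse complement of CGCTGAGCCTAGCCTG gives CAGGCTAGGCTCAGCG, found at positions 47–62 on the template; the primer anneals here to the top strand with its 3' end pointing upstream.
The product runs from position 9 to position 62, so its length is 62 − 9 + 1 = 54 bp.

54 bp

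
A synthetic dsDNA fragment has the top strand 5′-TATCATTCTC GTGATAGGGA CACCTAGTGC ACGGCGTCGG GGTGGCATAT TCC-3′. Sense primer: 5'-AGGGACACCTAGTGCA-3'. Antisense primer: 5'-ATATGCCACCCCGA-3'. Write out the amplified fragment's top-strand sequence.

The forward primer matches the template at positions 16–31.
Taking the reverse complement of ATATGCCACCCCGA gives TCGGGGTGGCATAT, found at positions 37–50 on the template; the primer anneals here to the top strand with its 3' end pointing upstream.
The product is the template from position 16 through 50 (35 bp).

5'-AGGGACACCTAGTGCACGGCGTCGGGGTGGCATAT-3'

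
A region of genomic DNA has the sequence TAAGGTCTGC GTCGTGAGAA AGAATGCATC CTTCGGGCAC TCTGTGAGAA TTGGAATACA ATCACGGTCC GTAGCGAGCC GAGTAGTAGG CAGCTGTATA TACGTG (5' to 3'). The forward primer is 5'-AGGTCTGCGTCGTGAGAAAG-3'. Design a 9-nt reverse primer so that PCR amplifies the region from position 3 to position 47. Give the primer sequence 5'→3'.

The product's 3' end on the top strand is position 47.
The reverse primer anneals to the top strand over positions 39–47, i.e. to ACTCTGTGA.
Its sequence written 5'→3' is the reverse complement: TCACAGAGT.

5'-TCACAGAGT-3'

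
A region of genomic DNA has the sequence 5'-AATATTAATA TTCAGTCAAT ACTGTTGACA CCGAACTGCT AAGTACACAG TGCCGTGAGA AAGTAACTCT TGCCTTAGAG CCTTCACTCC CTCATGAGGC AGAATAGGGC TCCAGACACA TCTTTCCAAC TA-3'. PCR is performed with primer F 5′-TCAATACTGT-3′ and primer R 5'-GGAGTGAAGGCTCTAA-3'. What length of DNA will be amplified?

75 bp

Scanning the template, TCAATACTGT occurs at positions 16–25; this primer anneals to the bottom strand there with its 3' end pointing downstream.
The reverse primer's reverse complement is TTAGAGCCTTCACTCC, which matches the template at positions 75–90.
The product runs from position 16 to position 90, so its length is 90 − 16 + 1 = 75 bp.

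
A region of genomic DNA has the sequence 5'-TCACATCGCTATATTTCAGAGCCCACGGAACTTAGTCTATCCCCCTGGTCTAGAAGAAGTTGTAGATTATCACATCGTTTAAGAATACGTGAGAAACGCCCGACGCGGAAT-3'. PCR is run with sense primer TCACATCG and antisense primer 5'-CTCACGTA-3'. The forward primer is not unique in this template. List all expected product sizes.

The forward primer TCACATCG matches the top strand at positions 1–8, 70–77.
The reverse primer's reverse complement is TACGTGAG, matching at positions 86–93.
Each forward site pairs with the reverse site to give a product ending at position 93: sizes 93, 24 bp.

93 bp, 24 bp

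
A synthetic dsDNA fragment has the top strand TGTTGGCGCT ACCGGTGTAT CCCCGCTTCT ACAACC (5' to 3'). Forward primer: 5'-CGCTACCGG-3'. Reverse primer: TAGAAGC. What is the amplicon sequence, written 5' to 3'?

5'-CGCTACCGGTGTATCCCCGCTTCTA-3'

Scanning the template, CGCTACCGG occurs at positions 7–15; this primer anneals to the bottom strand there with its 3' end pointing downstream.
Reverse complement of the reverse primer: GCTTCTA. This occurs on the top strand at positions 25–31.
The product is the template from position 7 through 31 (25 bp).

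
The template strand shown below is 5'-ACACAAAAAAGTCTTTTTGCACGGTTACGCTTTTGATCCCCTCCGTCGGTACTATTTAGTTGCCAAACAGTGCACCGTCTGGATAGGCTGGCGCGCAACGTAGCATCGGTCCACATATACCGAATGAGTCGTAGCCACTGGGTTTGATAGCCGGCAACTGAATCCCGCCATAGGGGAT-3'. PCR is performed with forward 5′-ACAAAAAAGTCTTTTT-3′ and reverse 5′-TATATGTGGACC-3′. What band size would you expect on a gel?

117 bp

The forward primer matches the template at positions 3–18.
Reverse complement of the reverse primer: GGTCCACATATA. This occurs on the top strand at positions 108–119.
The product runs from position 3 to position 119, so its length is 119 − 3 + 1 = 117 bp.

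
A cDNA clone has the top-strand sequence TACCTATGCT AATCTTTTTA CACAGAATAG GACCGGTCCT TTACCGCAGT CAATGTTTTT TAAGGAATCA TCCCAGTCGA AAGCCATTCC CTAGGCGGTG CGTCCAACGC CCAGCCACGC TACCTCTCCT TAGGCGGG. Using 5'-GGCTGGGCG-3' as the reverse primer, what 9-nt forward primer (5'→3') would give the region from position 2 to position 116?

5'-ACCTATGCT-3'

The reverse primer's reverse complement CGCCCAGCC matches the template at positions 108–116; the product starts at position 2.
The forward primer is identical to the top strand over positions 2–10: ACCTATGCT.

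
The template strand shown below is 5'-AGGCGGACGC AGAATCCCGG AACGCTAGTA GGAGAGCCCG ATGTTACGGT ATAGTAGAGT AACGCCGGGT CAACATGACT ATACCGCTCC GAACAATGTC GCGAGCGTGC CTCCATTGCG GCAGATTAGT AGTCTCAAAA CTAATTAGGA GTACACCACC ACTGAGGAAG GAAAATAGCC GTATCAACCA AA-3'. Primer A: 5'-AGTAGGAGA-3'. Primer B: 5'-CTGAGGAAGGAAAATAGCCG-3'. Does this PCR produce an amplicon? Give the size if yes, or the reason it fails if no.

Primer A (AGTAGGAGA) matches the top strand at positions 27–35 (3' end points downstream).
Primer B (CTGAGGAAGGAAAATAGCCG) also matches the top strand directly, at positions 162–181 — its reverse complement CGGCTATTTTCCTTCCTCAG is not present.
Both primers anneal to the bottom strand with 3' ends pointing the same way, so neither can prime synthesis back toward the other.

No product — both primers anneal to the same strand and extend in the same direction.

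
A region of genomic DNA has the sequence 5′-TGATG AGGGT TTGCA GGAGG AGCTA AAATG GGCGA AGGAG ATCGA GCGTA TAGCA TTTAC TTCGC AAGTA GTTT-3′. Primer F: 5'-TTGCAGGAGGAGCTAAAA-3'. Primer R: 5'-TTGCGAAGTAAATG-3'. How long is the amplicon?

57 bp

Scanning the template, TTGCAGGAGGAGCTAAAA occurs at positions 11–28; this primer anneals to the bottom strand there with its 3' end pointing downstream.
Reverse complement of the reverse primer: CATTTACTTCGCAA. This occurs on the top strand at positions 54–67.
The product runs from position 11 to position 67, so its length is 67 − 11 + 1 = 57 bp.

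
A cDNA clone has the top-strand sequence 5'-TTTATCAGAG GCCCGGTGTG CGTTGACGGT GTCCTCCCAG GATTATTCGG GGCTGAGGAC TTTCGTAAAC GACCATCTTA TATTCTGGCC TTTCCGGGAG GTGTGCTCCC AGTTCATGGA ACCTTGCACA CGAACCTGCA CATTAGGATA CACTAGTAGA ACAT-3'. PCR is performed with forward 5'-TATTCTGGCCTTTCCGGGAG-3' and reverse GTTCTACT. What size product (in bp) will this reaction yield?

82 bp

The forward primer matches the template at positions 81–100.
Taking the reverse complement of GTTCTACT gives AGTAGAAC, found at positions 155–162 on the template; the primer anneals here to the top strand with its 3' end pointing upstream.
Product length = (reverse-primer end) − (forward-primer start) + 1 = 162 − 81 + 1 = 82 bp.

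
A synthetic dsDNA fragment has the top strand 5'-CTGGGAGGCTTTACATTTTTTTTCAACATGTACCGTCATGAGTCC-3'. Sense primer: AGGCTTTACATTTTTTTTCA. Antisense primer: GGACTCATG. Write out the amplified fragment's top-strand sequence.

The forward primer matches the template at positions 6–25.
Reverse complement of the reverse primer: CATGAGTCC. This occurs on the top strand at positions 37–45.
The product is the template from position 6 through 45 (40 bp).

5'-AGGCTTTACATTTTTTTTCAACATGTACCGTCATGAGTCC-3'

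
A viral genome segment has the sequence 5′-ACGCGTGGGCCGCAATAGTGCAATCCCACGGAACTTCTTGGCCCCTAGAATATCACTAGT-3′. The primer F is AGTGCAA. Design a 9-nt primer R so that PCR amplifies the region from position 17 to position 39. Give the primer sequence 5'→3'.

5'-AAGAAGTTC-3'

The product's 3' end on the top strand is position 39.
The reverse primer anneals to the top strand over positions 31–39, i.e. to GAACTTCTT.
Its sequence written 5'→3' is the reverse complement: AAGAAGTTC.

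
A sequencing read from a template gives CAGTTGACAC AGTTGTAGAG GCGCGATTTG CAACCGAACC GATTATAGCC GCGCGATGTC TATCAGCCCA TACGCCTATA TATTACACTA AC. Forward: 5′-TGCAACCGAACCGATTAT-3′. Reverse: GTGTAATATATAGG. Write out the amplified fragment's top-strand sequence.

5'-TGCAACCGAACCGATTATAGCCGCGCGATGTCTATCAGCCCATACGCCTATATATTACAC-3'

The forward primer matches the template at positions 29–46.
Reverse complement of the reverse primer: CCTATATATTACAC. This occurs on the top strand at positions 75–88.
The product is the template from position 29 through 88 (60 bp).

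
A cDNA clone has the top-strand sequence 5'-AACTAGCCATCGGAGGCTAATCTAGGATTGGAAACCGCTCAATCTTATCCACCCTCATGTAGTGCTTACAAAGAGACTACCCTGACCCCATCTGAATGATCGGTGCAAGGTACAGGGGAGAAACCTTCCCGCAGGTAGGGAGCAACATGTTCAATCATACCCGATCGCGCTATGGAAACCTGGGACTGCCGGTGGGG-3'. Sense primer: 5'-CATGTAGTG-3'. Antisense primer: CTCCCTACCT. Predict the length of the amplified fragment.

87 bp

Scanning the template, CATGTAGTG occurs at positions 56–64; this primer anneals to the bottom strand there with its 3' end pointing downstream.
Reverse complement of the reverse primer: AGGTAGGGAG. This occurs on the top strand at positions 133–142.
Amplicon spans positions 56–142: 87 bp.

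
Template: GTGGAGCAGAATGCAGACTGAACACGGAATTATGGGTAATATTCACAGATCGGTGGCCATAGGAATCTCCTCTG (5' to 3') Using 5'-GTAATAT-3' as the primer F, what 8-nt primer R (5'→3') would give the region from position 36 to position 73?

The product's 3' end on the top strand is position 73.
The reverse primer anneals to the top strand over positions 66–73, i.e. to TCTCCTCT.
Its sequence written 5'→3' is the reverse complement: AGAGGAGA.

5'-AGAGGAGA-3'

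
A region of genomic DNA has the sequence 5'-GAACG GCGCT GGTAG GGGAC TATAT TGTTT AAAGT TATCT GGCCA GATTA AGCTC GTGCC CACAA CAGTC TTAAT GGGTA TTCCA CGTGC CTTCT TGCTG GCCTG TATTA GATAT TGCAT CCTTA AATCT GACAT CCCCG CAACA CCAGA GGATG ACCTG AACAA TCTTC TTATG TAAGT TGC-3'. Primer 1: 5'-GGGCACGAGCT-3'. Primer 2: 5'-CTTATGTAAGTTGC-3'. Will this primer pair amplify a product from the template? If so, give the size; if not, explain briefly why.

No product — the primers' 3' ends point away from each other.

Primer 1 (GGGCACGAGCT) has reverse complement AGCTCGTGCCC, which matches the top strand at positions 51–61; primer 1 anneals to the top strand there with its 3' end pointing upstream toward position 51.
Primer 2 (CTTATGTAAGTTGC) matches the top strand directly at positions 170–183; it anneals to the bottom strand with its 3' end pointing downstream toward position 183.
The 3' ends diverge (primer 1 extends toward position 1, primer 2 toward position 183), so the primers never converge on a shared product.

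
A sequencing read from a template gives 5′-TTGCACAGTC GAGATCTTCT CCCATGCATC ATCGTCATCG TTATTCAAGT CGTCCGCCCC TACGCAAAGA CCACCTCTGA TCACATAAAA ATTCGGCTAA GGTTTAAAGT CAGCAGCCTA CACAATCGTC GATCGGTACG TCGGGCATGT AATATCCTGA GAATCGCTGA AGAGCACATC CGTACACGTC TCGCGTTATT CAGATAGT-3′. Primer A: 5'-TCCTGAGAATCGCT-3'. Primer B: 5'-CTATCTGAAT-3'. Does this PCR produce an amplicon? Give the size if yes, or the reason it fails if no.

Primer A (TCCTGAGAATCGCT) matches the top strand at positions 155–168; it acts as a forward primer.
Primer B's reverse complement is ATTCAGATAG, matching the top strand at positions 198–207; it acts as a reverse primer.
The 3' ends face each other across positions 155–207, giving a 53 bp product.

Yes — a 53 bp product.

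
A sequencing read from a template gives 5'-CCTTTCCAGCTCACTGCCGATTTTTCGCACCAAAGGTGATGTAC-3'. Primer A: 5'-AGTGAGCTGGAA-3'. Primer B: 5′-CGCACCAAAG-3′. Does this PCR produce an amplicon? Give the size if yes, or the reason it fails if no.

Primer A (AGTGAGCTGGAA) has reverse complement TTCCAGCTCACT, which matches the top strand at positions 4–15; primer A anneals to the top strand there with its 3' end pointing upstream toward position 4.
Primer B (CGCACCAAAG) matches the top strand directly at positions 26–35; it anneals to the bottom strand with its 3' end pointing downstream toward position 35.
The 3' ends diverge (primer A extends toward position 1, primer B toward position 44), so the primers never converge on a shared product.

No product — the primers' 3' ends point away from each other.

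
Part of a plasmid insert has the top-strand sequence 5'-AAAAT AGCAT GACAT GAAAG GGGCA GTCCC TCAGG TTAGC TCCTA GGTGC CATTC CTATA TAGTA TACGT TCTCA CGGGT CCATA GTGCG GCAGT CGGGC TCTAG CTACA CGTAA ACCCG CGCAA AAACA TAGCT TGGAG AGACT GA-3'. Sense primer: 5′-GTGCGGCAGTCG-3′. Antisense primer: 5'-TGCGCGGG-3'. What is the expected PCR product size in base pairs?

Forward primer GTGCGGCAGTCG is found on the top strand at positions 86–97.
The reverse primer's reverse complement is CCCGCGCA, which matches the template at positions 117–124.
Product length = (reverse-primer end) − (forward-primer start) + 1 = 124 − 86 + 1 = 39 bp.

39 bp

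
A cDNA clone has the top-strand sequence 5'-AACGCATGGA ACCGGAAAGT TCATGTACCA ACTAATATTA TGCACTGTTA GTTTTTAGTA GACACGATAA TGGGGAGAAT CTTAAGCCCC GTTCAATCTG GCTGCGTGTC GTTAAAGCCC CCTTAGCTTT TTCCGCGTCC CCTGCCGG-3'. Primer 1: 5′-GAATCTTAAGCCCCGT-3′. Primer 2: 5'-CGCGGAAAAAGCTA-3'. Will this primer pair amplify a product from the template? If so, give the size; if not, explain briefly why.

Primer 1 (GAATCTTAAGCCCCGT) matches the top strand at positions 77–92; it acts as a forward primer.
Primer 2's reverse complement is TAGCTTTTTCCGCG, matching the top strand at positions 124–137; it acts as a reverse primer.
The 3' ends face each other across positions 77–137, giving a 61 bp product.

Yes — a 61 bp product.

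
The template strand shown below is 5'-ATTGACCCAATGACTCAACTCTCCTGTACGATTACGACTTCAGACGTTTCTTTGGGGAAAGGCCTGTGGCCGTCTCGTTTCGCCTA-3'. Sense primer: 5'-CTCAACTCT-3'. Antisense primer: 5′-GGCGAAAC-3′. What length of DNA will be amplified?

71 bp

Scanning the template, CTCAACTCT occurs at positions 14–22; this primer anneals to the bottom strand there with its 3' end pointing downstream.
Taking the reverse complement of GGCGAAAC gives GTTTCGCC, found at positions 77–84 on the template; the primer anneals here to the top strand with its 3' end pointing upstream.
Product length = (reverse-primer end) − (forward-primer start) + 1 = 84 − 14 + 1 = 71 bp.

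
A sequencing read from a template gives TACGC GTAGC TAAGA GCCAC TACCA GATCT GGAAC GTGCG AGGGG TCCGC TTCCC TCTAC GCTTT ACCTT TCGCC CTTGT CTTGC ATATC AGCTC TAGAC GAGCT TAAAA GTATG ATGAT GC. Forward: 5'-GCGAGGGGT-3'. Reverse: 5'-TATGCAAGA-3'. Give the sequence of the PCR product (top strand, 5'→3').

5'-GCGAGGGGTCCGCTTCCCTCTACGCTTTACCTTTCGCCCTTGTCTTGCATA-3'

The forward primer matches the template at positions 38–46.
Reverse complement of the reverse primer: TCTTGCATA. This occurs on the top strand at positions 80–88.
The product is the template from position 38 through 88 (51 bp).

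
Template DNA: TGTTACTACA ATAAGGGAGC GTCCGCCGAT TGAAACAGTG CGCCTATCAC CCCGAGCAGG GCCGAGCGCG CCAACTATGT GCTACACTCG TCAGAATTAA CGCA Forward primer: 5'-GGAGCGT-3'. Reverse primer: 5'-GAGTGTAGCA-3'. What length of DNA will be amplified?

Scanning the template, GGAGCGT occurs at positions 16–22; this primer anneals to the bottom strand there with its 3' end pointing downstream.
The reverse primer's reverse complement is TGCTACACTC, which matches the template at positions 80–89.
Product length = (reverse-primer end) − (forward-primer start) + 1 = 89 − 16 + 1 = 74 bp.

74 bp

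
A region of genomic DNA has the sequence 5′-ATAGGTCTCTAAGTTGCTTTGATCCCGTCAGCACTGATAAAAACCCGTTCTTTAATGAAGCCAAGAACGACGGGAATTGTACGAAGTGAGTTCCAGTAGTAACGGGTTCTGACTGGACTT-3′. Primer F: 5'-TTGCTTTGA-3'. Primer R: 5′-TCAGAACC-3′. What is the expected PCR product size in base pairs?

The forward primer matches the template at positions 14–22.
Reverse complement of the reverse primer: GGTTCTGA. This occurs on the top strand at positions 105–112.
Amplicon spans positions 14–112: 99 bp.

99 bp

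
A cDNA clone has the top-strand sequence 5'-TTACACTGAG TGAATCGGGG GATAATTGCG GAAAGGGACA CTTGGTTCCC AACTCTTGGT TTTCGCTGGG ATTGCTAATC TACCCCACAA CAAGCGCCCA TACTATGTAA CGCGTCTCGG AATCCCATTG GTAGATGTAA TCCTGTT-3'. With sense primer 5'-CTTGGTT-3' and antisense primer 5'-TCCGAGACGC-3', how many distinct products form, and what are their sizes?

Two products: 81 bp, 67 bp

The forward primer CTTGGTT matches the top strand at positions 41–47, 55–61.
The reverse primer's reverse complement is GCGTCTCGGA, matching at positions 112–121.
Each forward site pairs with the reverse site to give a product ending at position 121: sizes 81, 67 bp.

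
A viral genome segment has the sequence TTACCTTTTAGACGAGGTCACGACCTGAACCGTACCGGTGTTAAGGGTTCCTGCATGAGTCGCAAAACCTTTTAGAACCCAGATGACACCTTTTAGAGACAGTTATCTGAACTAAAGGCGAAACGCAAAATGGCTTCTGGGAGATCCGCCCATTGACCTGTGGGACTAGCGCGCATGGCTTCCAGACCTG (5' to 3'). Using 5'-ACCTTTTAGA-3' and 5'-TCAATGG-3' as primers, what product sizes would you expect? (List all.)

154 bp, 90 bp, 69 bp

The forward primer ACCTTTTAGA matches the top strand at positions 3–12, 67–76, 88–97.
The reverse primer's reverse complement is CCATTGA, matching at positions 150–156.
Each forward site pairs with the reverse site to give a product ending at position 156: sizes 154, 90, 69 bp.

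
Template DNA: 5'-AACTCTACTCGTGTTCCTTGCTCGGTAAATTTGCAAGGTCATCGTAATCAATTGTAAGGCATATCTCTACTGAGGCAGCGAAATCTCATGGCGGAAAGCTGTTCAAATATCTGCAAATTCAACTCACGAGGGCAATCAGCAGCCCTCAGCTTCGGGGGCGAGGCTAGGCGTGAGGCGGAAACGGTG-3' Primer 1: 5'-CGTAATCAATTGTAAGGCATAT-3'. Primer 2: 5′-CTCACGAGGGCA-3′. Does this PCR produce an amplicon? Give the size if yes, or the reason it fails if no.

No product — both primers anneal to the same strand and extend in the same direction.

Primer 1 (CGTAATCAATTGTAAGGCATAT) matches the top strand at positions 43–64 (3' end points downstream).
Primer 2 (CTCACGAGGGCA) also matches the top strand directly, at positions 123–134 — its reverse complement TGCCCTCGTGAG is not present.
Both primers anneal to the bottom strand with 3' ends pointing the same way, so neither can prime synthesis back toward the other.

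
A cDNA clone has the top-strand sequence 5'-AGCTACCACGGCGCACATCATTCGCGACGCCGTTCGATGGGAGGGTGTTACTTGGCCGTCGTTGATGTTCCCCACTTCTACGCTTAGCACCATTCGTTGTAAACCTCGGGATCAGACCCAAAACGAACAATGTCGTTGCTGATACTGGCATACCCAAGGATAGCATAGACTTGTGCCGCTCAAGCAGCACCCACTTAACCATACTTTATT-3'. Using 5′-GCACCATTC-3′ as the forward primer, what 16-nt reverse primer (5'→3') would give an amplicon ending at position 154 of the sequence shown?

5'-GGTATGCCAGTATCAG-3'

The forward primer binds at positions 87–95; the product's 3' end on the top strand is position 154.
The reverse primer anneals to the top strand over positions 139–154, i.e. to CTGATACTGGCATACC.
Its sequence written 5'→3' is the reverse complement: GGTATGCCAGTATCAG.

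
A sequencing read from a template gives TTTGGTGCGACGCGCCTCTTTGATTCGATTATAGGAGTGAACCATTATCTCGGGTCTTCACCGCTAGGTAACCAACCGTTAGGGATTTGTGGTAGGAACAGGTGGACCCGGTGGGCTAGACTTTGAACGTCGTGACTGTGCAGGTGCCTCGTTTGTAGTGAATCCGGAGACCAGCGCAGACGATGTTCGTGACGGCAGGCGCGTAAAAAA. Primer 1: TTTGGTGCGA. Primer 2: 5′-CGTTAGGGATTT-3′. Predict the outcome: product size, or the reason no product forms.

Primer 1 (TTTGGTGCGA) matches the top strand at positions 1–10 (3' end points downstream).
Primer 2 (CGTTAGGGATTT) also matches the top strand directly, at positions 77–88 — its reverse complement AAATCCCTAACG is not present.
Both primers anneal to the bottom strand with 3' ends pointing the same way, so neither can prime synthesis back toward the other.

No product — both primers anneal to the same strand and extend in the same direction.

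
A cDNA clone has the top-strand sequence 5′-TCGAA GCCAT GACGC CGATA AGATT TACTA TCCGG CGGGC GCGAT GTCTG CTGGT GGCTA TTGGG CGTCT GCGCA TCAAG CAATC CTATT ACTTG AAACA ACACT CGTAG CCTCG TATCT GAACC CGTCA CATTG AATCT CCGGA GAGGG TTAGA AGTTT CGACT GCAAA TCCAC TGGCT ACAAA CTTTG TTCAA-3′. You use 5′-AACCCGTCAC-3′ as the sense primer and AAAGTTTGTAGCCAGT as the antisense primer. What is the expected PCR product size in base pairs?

68 bp

The forward primer matches the template at positions 122–131.
The reverse primer's reverse complement is ACTGGCTACAAACTTT, which matches the template at positions 174–189.
Amplicon spans positions 122–189: 68 bp.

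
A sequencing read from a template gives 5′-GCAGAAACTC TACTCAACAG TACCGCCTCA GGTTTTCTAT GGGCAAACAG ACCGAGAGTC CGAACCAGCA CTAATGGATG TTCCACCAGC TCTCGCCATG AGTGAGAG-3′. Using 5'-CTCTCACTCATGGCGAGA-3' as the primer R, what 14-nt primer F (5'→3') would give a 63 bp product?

The reverse primer's reverse complement TCTCGCCATGAGTGAGAG matches the template at positions 91–108, so the product ends at position 108.
A 63 bp product then starts at position 108 − 63 + 1 = 46.
The forward primer is identical to the top strand there: AACAGACCGAGAGT.

5'-AACAGACCGAGAGT-3'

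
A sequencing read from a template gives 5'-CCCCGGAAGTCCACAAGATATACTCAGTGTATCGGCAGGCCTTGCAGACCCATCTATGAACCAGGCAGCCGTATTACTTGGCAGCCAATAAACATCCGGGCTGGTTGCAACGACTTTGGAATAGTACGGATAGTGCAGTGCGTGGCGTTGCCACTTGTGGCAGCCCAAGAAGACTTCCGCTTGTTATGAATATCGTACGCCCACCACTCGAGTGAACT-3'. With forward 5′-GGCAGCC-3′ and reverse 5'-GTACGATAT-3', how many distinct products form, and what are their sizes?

The forward primer GGCAGCC matches the top strand at positions 64–70, 80–86, 159–165.
The reverse primer's reverse complement is ATATCGTAC, matching at positions 190–198.
Each forward site pairs with the reverse site to give a product ending at position 198: sizes 135, 119, 40 bp.

Three products: 135 bp, 119 bp, 40 bp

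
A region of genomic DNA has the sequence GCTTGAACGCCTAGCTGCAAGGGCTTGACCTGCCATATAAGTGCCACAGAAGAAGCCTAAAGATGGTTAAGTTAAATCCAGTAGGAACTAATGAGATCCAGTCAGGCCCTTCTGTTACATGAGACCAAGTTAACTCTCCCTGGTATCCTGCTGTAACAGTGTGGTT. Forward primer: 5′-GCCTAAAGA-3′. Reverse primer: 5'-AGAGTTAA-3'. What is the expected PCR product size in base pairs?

The forward primer matches the template at positions 55–63.
Taking the reverse complement of AGAGTTAA gives TTAACTCT, found at positions 130–137 on the template; the primer anneals here to the top strand with its 3' end pointing upstream.
Product length = (reverse-primer end) − (forward-primer start) + 1 = 137 − 55 + 1 = 83 bp.

83 bp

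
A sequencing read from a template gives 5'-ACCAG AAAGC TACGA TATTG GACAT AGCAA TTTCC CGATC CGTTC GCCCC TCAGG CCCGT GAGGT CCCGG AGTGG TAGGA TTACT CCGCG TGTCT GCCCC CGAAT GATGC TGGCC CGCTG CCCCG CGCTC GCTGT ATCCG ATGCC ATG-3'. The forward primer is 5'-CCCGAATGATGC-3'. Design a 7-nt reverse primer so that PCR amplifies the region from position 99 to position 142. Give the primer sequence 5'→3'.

The product's 3' end on the top strand is position 142.
The reverse primer anneals to the top strand over positions 136–142, i.e. to ATCCGAT.
Its sequence written 5'→3' is the reverse complement: ATCGGAT.

5'-ATCGGAT-3'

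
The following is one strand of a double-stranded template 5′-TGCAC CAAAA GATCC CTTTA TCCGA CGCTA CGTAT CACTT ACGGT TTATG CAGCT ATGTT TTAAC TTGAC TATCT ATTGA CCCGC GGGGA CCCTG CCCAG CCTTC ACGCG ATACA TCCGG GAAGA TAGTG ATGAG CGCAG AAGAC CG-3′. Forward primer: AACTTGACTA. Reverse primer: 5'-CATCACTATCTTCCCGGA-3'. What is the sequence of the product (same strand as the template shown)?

Forward primer AACTTGACTA is found on the top strand at positions 63–72.
Taking the reverse complement of CATCACTATCTTCCCGGA gives TCCGGGAAGATAGTGATG, found at positions 116–133 on the template; the primer anneals here to the top strand with its 3' end pointing upstream.
The product is the template from position 63 through 133 (71 bp).

5'-AACTTGACTATCTATTGACCCGCGGGGACCCTGCCCAGCCTTCACGCGATACATCCGGGAAGATAGTGATG-3'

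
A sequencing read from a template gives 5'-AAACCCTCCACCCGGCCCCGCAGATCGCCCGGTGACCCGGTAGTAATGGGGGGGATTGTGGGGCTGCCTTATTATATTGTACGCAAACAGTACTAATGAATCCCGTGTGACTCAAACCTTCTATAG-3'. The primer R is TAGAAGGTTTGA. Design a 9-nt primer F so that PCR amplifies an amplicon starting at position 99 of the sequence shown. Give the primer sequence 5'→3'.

5'-AATCCCGTG-3'

The reverse primer's reverse complement TCAAACCTTCTA matches the template at positions 112–123; the product starts at position 99.
The forward primer is identical to the top strand over positions 99–107: AATCCCGTG.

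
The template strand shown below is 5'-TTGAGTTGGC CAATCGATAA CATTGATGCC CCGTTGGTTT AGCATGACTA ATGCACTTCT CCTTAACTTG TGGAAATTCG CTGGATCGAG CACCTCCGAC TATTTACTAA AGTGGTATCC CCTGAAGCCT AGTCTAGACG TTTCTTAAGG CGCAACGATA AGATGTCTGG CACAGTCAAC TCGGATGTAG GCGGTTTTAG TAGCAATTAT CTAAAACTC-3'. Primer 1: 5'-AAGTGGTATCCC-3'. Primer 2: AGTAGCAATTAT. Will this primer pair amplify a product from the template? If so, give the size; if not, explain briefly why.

No product — both primers anneal to the same strand and extend in the same direction.

Primer 1 (AAGTGGTATCCC) matches the top strand at positions 110–121 (3' end points downstream).
Primer 2 (AGTAGCAATTAT) also matches the top strand directly, at positions 199–210 — its reverse complement ATAATTGCTACT is not present.
Both primers anneal to the bottom strand with 3' ends pointing the same way, so neither can prime synthesis back toward the other.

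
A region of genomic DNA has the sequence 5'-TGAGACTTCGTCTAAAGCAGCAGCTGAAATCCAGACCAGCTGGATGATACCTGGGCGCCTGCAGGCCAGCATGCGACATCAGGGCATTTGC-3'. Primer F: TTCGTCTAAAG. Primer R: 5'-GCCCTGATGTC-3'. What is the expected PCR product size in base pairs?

79 bp

The forward primer matches the template at positions 7–17.
Reverse complement of the reverse primer: GACATCAGGGC. This occurs on the top strand at positions 75–85.
Product length = (reverse-primer end) − (forward-primer start) + 1 = 85 − 7 + 1 = 79 bp.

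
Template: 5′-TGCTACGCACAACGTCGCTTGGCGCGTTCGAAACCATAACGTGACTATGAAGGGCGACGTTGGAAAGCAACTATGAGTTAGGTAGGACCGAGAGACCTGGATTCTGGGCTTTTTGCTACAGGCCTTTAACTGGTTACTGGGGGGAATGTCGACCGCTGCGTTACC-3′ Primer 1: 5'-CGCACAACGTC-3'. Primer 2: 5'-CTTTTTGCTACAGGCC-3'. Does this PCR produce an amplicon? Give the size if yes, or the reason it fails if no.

No product — both primers anneal to the same strand and extend in the same direction.

Primer 1 (CGCACAACGTC) matches the top strand at positions 6–16 (3' end points downstream).
Primer 2 (CTTTTTGCTACAGGCC) also matches the top strand directly, at positions 109–124 — its reverse complement GGCCTGTAGCAAAAAG is not present.
Both primers anneal to the bottom strand with 3' ends pointing the same way, so neither can prime synthesis back toward the other.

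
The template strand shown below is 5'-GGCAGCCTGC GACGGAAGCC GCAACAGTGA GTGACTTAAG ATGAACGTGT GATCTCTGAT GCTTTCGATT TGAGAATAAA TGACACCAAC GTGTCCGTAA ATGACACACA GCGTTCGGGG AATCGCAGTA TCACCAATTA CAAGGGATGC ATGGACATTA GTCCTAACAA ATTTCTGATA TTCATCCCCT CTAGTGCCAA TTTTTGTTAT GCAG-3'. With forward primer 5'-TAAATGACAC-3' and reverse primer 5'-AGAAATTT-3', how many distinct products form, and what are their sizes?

The forward primer TAAATGACAC matches the top strand at positions 77–86, 98–107.
The reverse primer's reverse complement is AAATTTCT, matching at positions 169–176.
Each forward site pairs with the reverse site to give a product ending at position 176: sizes 100, 79 bp.

Two products: 100 bp, 79 bp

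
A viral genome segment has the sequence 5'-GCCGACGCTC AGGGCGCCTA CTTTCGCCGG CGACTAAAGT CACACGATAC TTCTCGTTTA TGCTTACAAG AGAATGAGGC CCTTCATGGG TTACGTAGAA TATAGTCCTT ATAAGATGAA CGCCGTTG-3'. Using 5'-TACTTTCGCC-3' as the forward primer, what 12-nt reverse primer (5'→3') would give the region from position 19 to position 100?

The product's 3' end on the top strand is position 100.
The reverse primer anneals to the top strand over positions 89–100, i.e. to GGTTACGTAGAA.
Its sequence written 5'→3' is the reverse complement: TTCTACGTAACC.

5'-TTCTACGTAACC-3'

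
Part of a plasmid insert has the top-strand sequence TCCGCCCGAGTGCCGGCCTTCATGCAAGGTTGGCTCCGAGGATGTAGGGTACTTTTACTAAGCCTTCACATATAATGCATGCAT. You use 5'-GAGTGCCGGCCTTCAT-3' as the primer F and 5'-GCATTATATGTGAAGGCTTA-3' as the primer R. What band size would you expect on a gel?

71 bp

Forward primer GAGTGCCGGCCTTCAT is found on the top strand at positions 8–23.
The reverse primer's reverse complement is TAAGCCTTCACATATAATGC, which matches the template at positions 59–78.
The product runs from position 8 to position 78, so its length is 78 − 8 + 1 = 71 bp.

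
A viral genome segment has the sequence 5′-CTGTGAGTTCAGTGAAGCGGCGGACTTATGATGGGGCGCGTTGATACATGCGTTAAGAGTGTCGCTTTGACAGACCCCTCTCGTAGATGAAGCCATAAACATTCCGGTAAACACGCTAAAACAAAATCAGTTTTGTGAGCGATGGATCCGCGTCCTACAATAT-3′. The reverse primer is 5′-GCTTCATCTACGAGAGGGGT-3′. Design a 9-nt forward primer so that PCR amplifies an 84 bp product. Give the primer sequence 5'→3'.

The reverse primer's reverse complement ACCCCTCTCGTAGATGAAGC matches the template at positions 74–93, so the product ends at position 93.
An 84 bp product then starts at position 93 − 84 + 1 = 10.
The forward primer is identical to the top strand there: CAGTGAAGC.

5'-CAGTGAAGC-3'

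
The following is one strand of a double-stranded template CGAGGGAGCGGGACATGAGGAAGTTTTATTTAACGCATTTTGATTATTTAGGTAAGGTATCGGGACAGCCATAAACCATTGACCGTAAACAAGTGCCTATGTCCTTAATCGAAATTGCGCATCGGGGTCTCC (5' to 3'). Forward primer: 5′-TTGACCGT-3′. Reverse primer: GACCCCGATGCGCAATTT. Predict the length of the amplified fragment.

Forward primer TTGACCGT is found on the top strand at positions 79–86.
The reverse primer's reverse complement is AAATTGCGCATCGGGGTC, which matches the template at positions 112–129.
The product runs from position 79 to position 129, so its length is 129 − 79 + 1 = 51 bp.

51 bp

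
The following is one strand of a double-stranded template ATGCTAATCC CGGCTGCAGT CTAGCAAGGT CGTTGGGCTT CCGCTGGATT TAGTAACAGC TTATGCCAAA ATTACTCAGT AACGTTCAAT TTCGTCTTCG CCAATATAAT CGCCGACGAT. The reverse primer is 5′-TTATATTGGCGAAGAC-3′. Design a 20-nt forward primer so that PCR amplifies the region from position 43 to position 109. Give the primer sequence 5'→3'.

The reverse primer's reverse complement GTCTTCGCCAATATAA matches the template at positions 94–109; the product starts at position 43.
The forward primer is identical to the top strand over positions 43–62: GCTGGATTTAGTAACAGCTT.

5'-GCTGGATTTAGTAACAGCTT-3'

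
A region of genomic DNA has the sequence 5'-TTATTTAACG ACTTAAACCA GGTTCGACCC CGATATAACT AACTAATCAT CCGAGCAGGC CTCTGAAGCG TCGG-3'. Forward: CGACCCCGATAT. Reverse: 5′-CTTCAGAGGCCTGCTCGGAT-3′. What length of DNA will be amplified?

44 bp

Forward primer CGACCCCGATAT is found on the top strand at positions 25–36.
Reverse complement of the reverse primer: ATCCGAGCAGGCCTCTGAAG. This occurs on the top strand at positions 49–68.
Amplicon spans positions 25–68: 44 bp.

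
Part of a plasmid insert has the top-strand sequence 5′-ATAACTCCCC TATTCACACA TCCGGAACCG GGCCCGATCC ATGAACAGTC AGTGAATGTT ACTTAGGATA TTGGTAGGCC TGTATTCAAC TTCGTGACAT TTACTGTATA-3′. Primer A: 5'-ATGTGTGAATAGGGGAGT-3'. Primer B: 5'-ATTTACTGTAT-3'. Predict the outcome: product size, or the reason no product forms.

Primer A (ATGTGTGAATAGGGGAGT) has reverse complement ACTCCCCTATTCACACAT, which matches the top strand at positions 4–21; primer A anneals to the top strand there with its 3' end pointing upstream toward position 4.
Primer B (ATTTACTGTAT) matches the top strand directly at positions 99–109; it anneals to the bottom strand with its 3' end pointing downstream toward position 109.
The 3' ends diverge (primer A extends toward position 1, primer B toward position 110), so the primers never converge on a shared product.

No product — the primers' 3' ends point away from each other.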